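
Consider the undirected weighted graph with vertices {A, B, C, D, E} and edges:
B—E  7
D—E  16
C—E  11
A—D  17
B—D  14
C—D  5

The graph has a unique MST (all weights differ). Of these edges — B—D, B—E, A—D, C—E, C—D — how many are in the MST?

Kruskal: consider edges lightest-first.
C—D (5): add — endpoints in different components.
B—E (7): add — endpoints in different components.
C—E (11): add — endpoints in different components.
B—D (14): skip — B and D already connected.
D—E (16): skip — D and E already connected.
A—D (17): add — endpoints in different components.
MST edge set: {C—D, B—E, C—E, A—D}.
Of the listed edges, {B—E, A—D, C—E, C—D} are in the MST → 4.

4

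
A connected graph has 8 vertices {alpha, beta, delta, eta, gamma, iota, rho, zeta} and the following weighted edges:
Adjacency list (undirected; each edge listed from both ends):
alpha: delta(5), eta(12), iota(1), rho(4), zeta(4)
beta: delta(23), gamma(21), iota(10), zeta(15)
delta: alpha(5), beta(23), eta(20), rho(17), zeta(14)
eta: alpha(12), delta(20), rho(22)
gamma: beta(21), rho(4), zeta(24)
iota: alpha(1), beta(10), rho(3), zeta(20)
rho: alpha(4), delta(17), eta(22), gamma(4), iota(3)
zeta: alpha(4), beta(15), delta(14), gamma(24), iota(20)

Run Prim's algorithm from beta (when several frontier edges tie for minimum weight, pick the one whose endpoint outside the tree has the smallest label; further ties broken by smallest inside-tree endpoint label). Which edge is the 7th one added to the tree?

alpha-eta

Grow the tree from beta using Prim:
Step 1: cheapest edge leaving the tree is beta-iota (10); add iota.
Step 2: cheapest edge leaving the tree is alpha-iota (1); add alpha.
Step 3: cheapest edge leaving the tree is iota-rho (3); add rho.
Step 4: cheapest edge leaving the tree is gamma-rho (4); add gamma.
Step 5: cheapest edge leaving the tree is alpha-zeta (4); add zeta.
Step 6: cheapest edge leaving the tree is alpha-delta (5); add delta.
Step 7: cheapest edge leaving the tree is alpha-eta (12); add eta.
The 7th edge added is alpha-eta.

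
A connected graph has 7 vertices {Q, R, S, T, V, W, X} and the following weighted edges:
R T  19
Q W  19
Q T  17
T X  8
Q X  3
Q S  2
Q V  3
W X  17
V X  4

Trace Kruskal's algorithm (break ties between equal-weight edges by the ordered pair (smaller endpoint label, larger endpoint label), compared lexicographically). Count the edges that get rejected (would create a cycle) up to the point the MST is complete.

Kruskal: consider edges lightest-first.
Q S (2): add. Components now {Q,S} {R} {T} {W} {V} {X}
Q V (3): add. Components now {Q,S,V} {R} {T} {W} {X}
Q X (3): add. Components now {Q,S,V,X} {R} {T} {W}
V X (4): skip — V and X already connected.
T X (8): add. Components now {Q,S,T,V,X} {R} {W}
Q T (17): skip — Q and T already connected.
W X (17): add. Components now {Q,S,T,V,W,X} {R}
Q W (19): skip — Q and W already connected.
R T (19): add. Components now {Q,R,S,T,V,W,X}
Edges rejected before the tree was complete: 3.

3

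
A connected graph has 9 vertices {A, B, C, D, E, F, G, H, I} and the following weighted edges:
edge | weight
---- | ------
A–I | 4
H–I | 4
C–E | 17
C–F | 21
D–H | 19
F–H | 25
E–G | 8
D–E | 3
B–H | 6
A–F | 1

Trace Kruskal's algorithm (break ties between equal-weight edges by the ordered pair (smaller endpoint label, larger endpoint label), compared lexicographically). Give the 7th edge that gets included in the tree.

C-E

Kruskal: consider edges lightest-first.
A–F (1): add — endpoints in different components.
D–E (3): add — endpoints in different components.
A–I (4): add — endpoints in different components.
H–I (4): add — endpoints in different components.
B–H (6): add — endpoints in different components.
E–G (8): add — endpoints in different components.
C–E (17): add — endpoints in different components.
D–H (19): add — endpoints in different components.
The 7th edge added is C–E.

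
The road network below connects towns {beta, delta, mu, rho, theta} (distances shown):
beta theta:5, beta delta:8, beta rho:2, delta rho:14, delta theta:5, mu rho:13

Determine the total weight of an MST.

25

Prim, starting at mu.
Step 1: cheapest edge leaving the tree is mu rho (13); add rho.
Step 2: cheapest edge leaving the tree is beta rho (2); add beta.
Step 3: cheapest edge leaving the tree is beta theta (5); add theta.
Step 4: cheapest edge leaving the tree is delta theta (5); add delta.
MST edges: mu rho, beta rho, beta theta, delta theta; total weight 13+2+5+5 = 25.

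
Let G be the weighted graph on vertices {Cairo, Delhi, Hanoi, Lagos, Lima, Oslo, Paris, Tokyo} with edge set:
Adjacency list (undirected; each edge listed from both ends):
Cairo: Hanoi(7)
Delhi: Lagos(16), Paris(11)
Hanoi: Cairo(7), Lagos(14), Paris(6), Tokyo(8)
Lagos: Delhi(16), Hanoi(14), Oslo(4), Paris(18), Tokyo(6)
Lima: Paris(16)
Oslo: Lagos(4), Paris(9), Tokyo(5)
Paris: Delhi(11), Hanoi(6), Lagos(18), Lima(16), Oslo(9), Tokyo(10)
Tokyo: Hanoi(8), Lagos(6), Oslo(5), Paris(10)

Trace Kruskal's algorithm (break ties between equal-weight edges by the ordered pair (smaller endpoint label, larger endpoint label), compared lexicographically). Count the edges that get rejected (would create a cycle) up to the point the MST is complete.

5

Sort edges by weight, then run Kruskal:
Lagos—Oslo (4): add — endpoints in different components.
Oslo—Tokyo (5): add — endpoints in different components.
Hanoi—Paris (6): add — endpoints in different components.
Lagos—Tokyo (6): skip — Tokyo and Lagos already connected.
Cairo—Hanoi (7): add — endpoints in different components.
Hanoi—Tokyo (8): add — endpoints in different components.
Oslo—Paris (9): skip — Oslo and Paris already connected.
Paris—Tokyo (10): skip — Tokyo and Paris already connected.
Delhi—Paris (11): add — endpoints in different components.
Hanoi—Lagos (14): skip — Hanoi and Lagos already connected.
Delhi—Lagos (16): skip — Delhi and Lagos already connected.
Lima—Paris (16): add — endpoints in different components.
Edges rejected before the tree was complete: 5.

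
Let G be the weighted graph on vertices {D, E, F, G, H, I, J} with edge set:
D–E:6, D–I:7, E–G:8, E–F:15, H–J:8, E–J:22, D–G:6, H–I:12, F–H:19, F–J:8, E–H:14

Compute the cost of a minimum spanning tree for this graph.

Kruskal: consider edges lightest-first.
D–E (6): add. Components now {D,E} {F} {G} {H} {I} {J}
D–G (6): add. Components now {D,E,G} {F} {H} {I} {J}
D–I (7): add. Components now {D,E,G,I} {F} {H} {J}
E–G (8): skip — E and G already connected.
F–J (8): add. Components now {D,E,G,I} {F,J} {H}
H–J (8): add. Components now {D,E,G,I} {F,H,J}
H–I (12): add. Components now {D,E,F,G,H,I,J}
MST edges: D–E, D–G, D–I, F–J, H–J, H–I; total weight 6+6+7+8+8+12 = 47.

47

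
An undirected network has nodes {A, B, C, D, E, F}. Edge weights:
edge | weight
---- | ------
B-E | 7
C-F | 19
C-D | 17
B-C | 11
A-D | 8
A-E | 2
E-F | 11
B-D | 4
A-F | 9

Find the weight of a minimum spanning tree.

33

Prim's algorithm from E:
Step 1: frontier [A-E 2, B-E 7, E-F 11] → take A-E (2); add A.
Step 2: frontier [A-D 8, A-F 9, B-E 7, E-F 11] → take B-E (7); add B.
Step 3: frontier [A-D 8, A-F 9, B-D 4, B-C 11, E-F 11] → take B-D (4); add D.
Step 4: frontier [A-F 9, B-C 11, C-D 17, E-F 11] → take A-F (9); add F.
Step 5: frontier [B-C 11, C-D 17, C-F 19] → take B-C (11); add C.
MST edges: A-E, B-E, B-D, A-F, B-C; total weight 2+7+4+9+11 = 33.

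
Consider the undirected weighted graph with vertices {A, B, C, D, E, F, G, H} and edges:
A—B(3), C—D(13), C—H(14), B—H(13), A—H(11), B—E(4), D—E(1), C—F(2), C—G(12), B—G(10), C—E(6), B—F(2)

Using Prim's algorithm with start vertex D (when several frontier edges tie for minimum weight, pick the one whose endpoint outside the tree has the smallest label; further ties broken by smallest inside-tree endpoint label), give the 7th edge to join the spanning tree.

Prim, starting at D.
Step 1: frontier [D—E 1, C—D 13] → take D—E (1); add E.
Step 2: frontier [C—D 13, B—E 4, C—E 6] → take B—E (4); add B.
Step 3: frontier [B—F 2, A—B 3, B—G 10, B—H 13, C—D 13, C—E 6] → take B—F (2); add F.
Step 4: frontier [A—B 3, B—G 10, B—H 13, C—D 13, C—E 6, C—F 2] → take C—F (2); add C.
Step 5: frontier [A—B 3, B—G 10, B—H 13, C—G 12, C—H 14] → take A—B (3); add A.
Step 6: frontier [A—H 11, B—G 10, B—H 13, C—G 12, C—H 14] → take B—G (10); add G.
Step 7: frontier [A—H 11, B—H 13, C—H 14] → take A—H (11); add H.
The 7th edge added is A—H.

A-H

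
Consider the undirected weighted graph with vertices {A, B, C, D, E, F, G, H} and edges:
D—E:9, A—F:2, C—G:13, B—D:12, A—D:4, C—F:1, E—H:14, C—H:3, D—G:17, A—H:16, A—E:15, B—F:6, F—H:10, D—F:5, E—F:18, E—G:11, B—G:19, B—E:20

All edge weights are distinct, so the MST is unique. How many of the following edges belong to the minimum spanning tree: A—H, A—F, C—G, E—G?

2

Kruskal: consider edges lightest-first.
C—F (1): add — endpoints in different components.
A—F (2): add — endpoints in different components.
C—H (3): add — endpoints in different components.
A—D (4): add — endpoints in different components.
D—F (5): skip — D and F already connected.
B—F (6): add — endpoints in different components.
D—E (9): add — endpoints in different components.
F—H (10): skip — F and H already connected.
E—G (11): add — endpoints in different components.
MST edge set: {C—F, A—F, C—H, A—D, B—F, D—E, E—G}.
Of the listed edges, {A—F, E—G} are in the MST → 2.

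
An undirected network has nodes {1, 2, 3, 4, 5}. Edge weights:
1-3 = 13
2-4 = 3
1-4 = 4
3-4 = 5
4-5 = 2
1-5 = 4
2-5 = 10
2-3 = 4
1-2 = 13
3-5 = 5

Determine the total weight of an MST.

13

Prim, starting at 1.
Step 1: cheapest edge leaving the tree is 1-4 (4); add 4.
Step 2: cheapest edge leaving the tree is 4-5 (2); add 5.
Step 3: cheapest edge leaving the tree is 2-4 (3); add 2.
Step 4: cheapest edge leaving the tree is 2-3 (4); add 3.
MST edges: 1-4, 4-5, 2-4, 2-3; total weight 4+2+3+4 = 13.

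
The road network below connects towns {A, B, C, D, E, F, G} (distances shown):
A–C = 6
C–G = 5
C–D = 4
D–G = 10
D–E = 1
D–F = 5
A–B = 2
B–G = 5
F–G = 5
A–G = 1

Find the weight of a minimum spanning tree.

18

Kruskal: consider edges lightest-first.
A–G (1): add — endpoints in different components.
D–E (1): add — endpoints in different components.
A–B (2): add — endpoints in different components.
C–D (4): add — endpoints in different components.
B–G (5): skip — B and G already connected.
C–G (5): add — endpoints in different components.
D–F (5): add — endpoints in different components.
MST edges: A–G, D–E, A–B, C–D, C–G, D–F; total weight 1+1+2+4+5+5 = 18.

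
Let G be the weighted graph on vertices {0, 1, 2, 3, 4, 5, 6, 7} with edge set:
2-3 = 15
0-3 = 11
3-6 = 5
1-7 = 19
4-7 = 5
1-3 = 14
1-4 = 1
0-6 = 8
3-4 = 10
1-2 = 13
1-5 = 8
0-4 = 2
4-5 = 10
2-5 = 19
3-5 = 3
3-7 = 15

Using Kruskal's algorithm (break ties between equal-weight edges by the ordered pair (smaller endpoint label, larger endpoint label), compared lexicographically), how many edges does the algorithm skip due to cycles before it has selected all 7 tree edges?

4

Sort edges by weight, then run Kruskal:
1-4 (1): add — endpoints in different components.
0-4 (2): add — endpoints in different components.
3-5 (3): add — endpoints in different components.
3-6 (5): add — endpoints in different components.
4-7 (5): add — endpoints in different components.
0-6 (8): add — endpoints in different components.
1-5 (8): skip — 1 and 5 already connected.
3-4 (10): skip — 3 and 4 already connected.
4-5 (10): skip — 4 and 5 already connected.
0-3 (11): skip — 0 and 3 already connected.
1-2 (13): add — endpoints in different components.
Edges rejected before the tree was complete: 4.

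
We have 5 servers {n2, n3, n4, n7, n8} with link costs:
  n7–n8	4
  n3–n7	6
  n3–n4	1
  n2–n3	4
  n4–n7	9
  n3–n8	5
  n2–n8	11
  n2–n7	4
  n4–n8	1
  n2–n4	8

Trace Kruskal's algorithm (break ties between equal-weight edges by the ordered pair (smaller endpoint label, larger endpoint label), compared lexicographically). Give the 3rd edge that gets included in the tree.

Kruskal: consider edges lightest-first.
n3–n4 (1): add — endpoints in different components.
n4–n8 (1): add — endpoints in different components.
n2–n3 (4): add — endpoints in different components.
n2–n7 (4): add — endpoints in different components.
The 3rd edge added is n2–n3.

n2-n3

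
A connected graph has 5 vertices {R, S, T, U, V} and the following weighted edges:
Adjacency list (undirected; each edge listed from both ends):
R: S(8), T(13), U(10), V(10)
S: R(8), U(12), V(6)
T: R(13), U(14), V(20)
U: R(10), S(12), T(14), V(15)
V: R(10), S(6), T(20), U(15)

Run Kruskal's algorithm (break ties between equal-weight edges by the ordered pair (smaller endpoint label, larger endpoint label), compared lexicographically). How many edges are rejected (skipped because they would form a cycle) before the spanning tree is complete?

2

Kruskal's algorithm — process edges by increasing weight (ties by edge label):
S V (6): add. Components now {U} {S,V} {R} {T}
R S (8): add. Components now {U} {R,S,V} {T}
R U (10): add. Components now {R,S,U,V} {T}
R V (10): skip — V and R already connected.
S U (12): skip — U and S already connected.
R T (13): add. Components now {R,S,T,U,V}
Edges rejected before the tree was complete: 2.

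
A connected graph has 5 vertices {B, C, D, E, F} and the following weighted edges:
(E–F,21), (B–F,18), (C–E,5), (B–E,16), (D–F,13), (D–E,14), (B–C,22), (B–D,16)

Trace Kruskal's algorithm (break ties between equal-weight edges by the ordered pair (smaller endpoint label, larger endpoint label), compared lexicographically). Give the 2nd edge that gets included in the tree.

Kruskal's algorithm — process edges by increasing weight (ties by edge label):
C–E (5): add — endpoints in different components.
D–F (13): add — endpoints in different components.
D–E (14): add — endpoints in different components.
B–D (16): add — endpoints in different components.
The 2nd edge added is D–F.

D-F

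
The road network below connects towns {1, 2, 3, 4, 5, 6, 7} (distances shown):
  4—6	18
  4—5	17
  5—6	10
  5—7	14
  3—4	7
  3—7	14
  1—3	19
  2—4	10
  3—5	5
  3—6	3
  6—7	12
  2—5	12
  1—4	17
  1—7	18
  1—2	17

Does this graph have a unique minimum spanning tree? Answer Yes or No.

No

Kruskal's algorithm — process edges by increasing weight (ties by edge label):
3—6 (3): add. Components now {1} {2} {3,6} {4} {5} {7}
3—5 (5): add. Components now {1} {2} {3,5,6} {4} {7}
3—4 (7): add. Components now {1} {2} {3,4,5,6} {7}
2—4 (10): add. Components now {1} {2,3,4,5,6} {7}
5—6 (10): skip — 5 and 6 already connected.
2—5 (12): skip — 2 and 5 already connected.
6—7 (12): add. Components now {1} {2,3,4,5,6,7}
3—7 (14): skip — 3 and 7 already connected.
5—7 (14): skip — 5 and 7 already connected.
1—2 (17): add. Components now {1,2,3,4,5,6,7}
Non-tree edge 1—4 has weight 17, equal to the heaviest edge on its tree cycle — swapping gives another MST of the same weight. Not unique.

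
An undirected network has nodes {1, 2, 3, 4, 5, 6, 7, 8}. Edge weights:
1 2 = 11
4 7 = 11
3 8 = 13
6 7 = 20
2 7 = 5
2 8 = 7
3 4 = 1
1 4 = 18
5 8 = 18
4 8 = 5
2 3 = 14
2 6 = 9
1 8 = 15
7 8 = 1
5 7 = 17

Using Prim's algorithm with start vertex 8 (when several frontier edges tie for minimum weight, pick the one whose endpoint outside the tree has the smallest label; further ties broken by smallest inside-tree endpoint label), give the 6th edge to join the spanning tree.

1-2

Grow the tree from 8 using Prim:
Step 1: cheapest edge leaving the tree is 7 8 (1); add 7.
Step 2: cheapest edge leaving the tree is 2 7 (5); add 2.
Step 3: cheapest edge leaving the tree is 4 8 (5); add 4.
Step 4: cheapest edge leaving the tree is 3 4 (1); add 3.
Step 5: cheapest edge leaving the tree is 2 6 (9); add 6.
Step 6: cheapest edge leaving the tree is 1 2 (11); add 1.
Step 7: cheapest edge leaving the tree is 5 7 (17); add 5.
The 6th edge added is 1 2.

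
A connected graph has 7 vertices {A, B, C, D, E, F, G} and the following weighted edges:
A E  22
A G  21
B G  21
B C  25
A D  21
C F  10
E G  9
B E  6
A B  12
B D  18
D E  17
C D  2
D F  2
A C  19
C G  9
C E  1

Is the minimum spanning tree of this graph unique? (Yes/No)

Kruskal: consider edges lightest-first.
C E (1): add — endpoints in different components.
C D (2): add — endpoints in different components.
D F (2): add — endpoints in different components.
B E (6): add — endpoints in different components.
C G (9): add — endpoints in different components.
E G (9): skip — E and G already connected.
C F (10): skip — C and F already connected.
A B (12): add — endpoints in different components.
Non-tree edge E G has weight 9, equal to the heaviest edge on its tree cycle — swapping gives another MST of the same weight. Not unique.

No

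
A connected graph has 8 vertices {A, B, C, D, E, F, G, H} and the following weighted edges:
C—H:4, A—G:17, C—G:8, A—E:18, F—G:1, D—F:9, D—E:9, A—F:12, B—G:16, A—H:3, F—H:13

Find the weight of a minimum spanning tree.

50

Kruskal's algorithm — process edges by increasing weight (ties by edge label):
F—G (1): add — endpoints in different components.
A—H (3): add — endpoints in different components.
C—H (4): add — endpoints in different components.
C—G (8): add — endpoints in different components.
D—E (9): add — endpoints in different components.
D—F (9): add — endpoints in different components.
A—F (12): skip — A and F already connected.
F—H (13): skip — F and H already connected.
B—G (16): add — endpoints in different components.
MST edges: F—G, A—H, C—H, C—G, D—E, D—F, B—G; total weight 1+3+4+8+9+9+16 = 50.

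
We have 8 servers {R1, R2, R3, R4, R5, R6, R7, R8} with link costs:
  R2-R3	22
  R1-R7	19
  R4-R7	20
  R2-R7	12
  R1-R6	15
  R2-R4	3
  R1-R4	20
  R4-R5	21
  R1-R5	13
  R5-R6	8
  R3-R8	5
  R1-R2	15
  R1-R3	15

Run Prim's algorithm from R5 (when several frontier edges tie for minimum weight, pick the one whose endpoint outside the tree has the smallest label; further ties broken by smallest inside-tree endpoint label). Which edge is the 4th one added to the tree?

R2-R4

Grow the tree from R5 using Prim:
Step 1: cheapest edge leaving the tree is R5-R6 (8); add R6.
Step 2: cheapest edge leaving the tree is R1-R5 (13); add R1.
Step 3: cheapest edge leaving the tree is R1-R2 (15); add R2.
Step 4: cheapest edge leaving the tree is R2-R4 (3); add R4.
Step 5: cheapest edge leaving the tree is R2-R7 (12); add R7.
Step 6: cheapest edge leaving the tree is R1-R3 (15); add R3.
Step 7: cheapest edge leaving the tree is R3-R8 (5); add R8.
The 4th edge added is R2-R4.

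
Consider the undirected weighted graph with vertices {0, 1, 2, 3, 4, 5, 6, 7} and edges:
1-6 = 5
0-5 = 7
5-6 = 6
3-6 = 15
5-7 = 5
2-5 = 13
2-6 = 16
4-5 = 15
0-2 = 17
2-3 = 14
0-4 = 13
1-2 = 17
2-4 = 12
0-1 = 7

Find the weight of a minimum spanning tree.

62

Kruskal: consider edges lightest-first.
1-6 (5): add — endpoints in different components.
5-7 (5): add — endpoints in different components.
5-6 (6): add — endpoints in different components.
0-1 (7): add — endpoints in different components.
0-5 (7): skip — 0 and 5 already connected.
2-4 (12): add — endpoints in different components.
0-4 (13): add — endpoints in different components.
2-5 (13): skip — 2 and 5 already connected.
2-3 (14): add — endpoints in different components.
MST edges: 1-6, 5-7, 5-6, 0-1, 2-4, 0-4, 2-3; total weight 5+5+6+7+12+13+14 = 62.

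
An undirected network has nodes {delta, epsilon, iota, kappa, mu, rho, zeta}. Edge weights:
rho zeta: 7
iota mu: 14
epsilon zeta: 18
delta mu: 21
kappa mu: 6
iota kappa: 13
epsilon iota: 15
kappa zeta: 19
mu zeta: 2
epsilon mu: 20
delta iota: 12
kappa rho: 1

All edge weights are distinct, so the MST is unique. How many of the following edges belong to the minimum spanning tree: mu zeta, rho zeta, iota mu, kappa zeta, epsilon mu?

Kruskal: consider edges lightest-first.
kappa rho (1): add — endpoints in different components.
mu zeta (2): add — endpoints in different components.
kappa mu (6): add — endpoints in different components.
rho zeta (7): skip — rho and zeta already connected.
delta iota (12): add — endpoints in different components.
iota kappa (13): add — endpoints in different components.
iota mu (14): skip — mu and iota already connected.
epsilon iota (15): add — endpoints in different components.
MST edge set: {kappa rho, mu zeta, kappa mu, delta iota, iota kappa, epsilon iota}.
Of the listed edges, {mu zeta} are in the MST → 1.

1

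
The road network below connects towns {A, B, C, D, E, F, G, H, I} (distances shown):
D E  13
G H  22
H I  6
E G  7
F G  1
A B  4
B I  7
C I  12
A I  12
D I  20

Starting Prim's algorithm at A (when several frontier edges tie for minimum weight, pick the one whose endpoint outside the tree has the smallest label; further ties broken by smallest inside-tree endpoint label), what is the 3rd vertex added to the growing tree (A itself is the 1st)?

Grow the tree from A using Prim:
Step 1: frontier [A B 4, A I 12] → take A B (4); add B.
Step 2: frontier [A I 12, B I 7] → take B I (7); add I.
Step 3: frontier [H I 6, C I 12, D I 20] → take H I (6); add H.
Step 4: frontier [G H 22, C I 12, D I 20] → take C I (12); add C.
Step 5: frontier [G H 22, D I 20] → take D I (20); add D.
Step 6: frontier [D E 13, G H 22] → take D E (13); add E.
Step 7: frontier [E G 7, G H 22] → take E G (7); add G.
Step 8: frontier [F G 1] → take F G (1); add F.
Vertex order: A, B, I, H, C, D, E, G, F. The 3rd vertex is I.

I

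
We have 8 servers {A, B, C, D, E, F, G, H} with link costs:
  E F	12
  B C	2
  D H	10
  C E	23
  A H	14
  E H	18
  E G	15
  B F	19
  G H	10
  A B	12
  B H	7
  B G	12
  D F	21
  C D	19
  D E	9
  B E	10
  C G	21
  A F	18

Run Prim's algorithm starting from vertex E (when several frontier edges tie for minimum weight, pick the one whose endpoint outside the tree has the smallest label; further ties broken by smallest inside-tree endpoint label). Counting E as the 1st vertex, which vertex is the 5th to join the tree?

H

Prim, starting at E.
Step 1: cheapest edge leaving the tree is D E (9); add D.
Step 2: cheapest edge leaving the tree is B E (10); add B.
Step 3: cheapest edge leaving the tree is B C (2); add C.
Step 4: cheapest edge leaving the tree is B H (7); add H.
Step 5: cheapest edge leaving the tree is G H (10); add G.
Step 6: cheapest edge leaving the tree is A B (12); add A.
Step 7: cheapest edge leaving the tree is E F (12); add F.
Vertex order: E, D, B, C, H, G, A, F. The 5th vertex is H.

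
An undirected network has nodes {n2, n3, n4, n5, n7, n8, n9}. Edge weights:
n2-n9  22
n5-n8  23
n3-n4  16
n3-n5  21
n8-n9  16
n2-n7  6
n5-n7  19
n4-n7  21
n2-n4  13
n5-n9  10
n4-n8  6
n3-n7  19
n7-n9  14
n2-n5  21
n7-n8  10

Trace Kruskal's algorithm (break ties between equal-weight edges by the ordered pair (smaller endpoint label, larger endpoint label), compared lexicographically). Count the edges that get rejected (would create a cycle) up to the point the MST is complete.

1

Sort edges by weight, then run Kruskal:
n2-n7 (6): add. Components now {n3} {n9} {n5} {n2,n7} {n8} {n4}
n4-n8 (6): add. Components now {n3} {n9} {n5} {n2,n7} {n4,n8}
n5-n9 (10): add. Components now {n3} {n5,n9} {n2,n7} {n4,n8}
n7-n8 (10): add. Components now {n3} {n5,n9} {n2,n4,n7,n8}
n2-n4 (13): skip — n2 and n4 already connected.
n7-n9 (14): add. Components now {n3} {n2,n4,n5,n7,n8,n9}
n3-n4 (16): add. Components now {n2,n3,n4,n5,n7,n8,n9}
Edges rejected before the tree was complete: 1.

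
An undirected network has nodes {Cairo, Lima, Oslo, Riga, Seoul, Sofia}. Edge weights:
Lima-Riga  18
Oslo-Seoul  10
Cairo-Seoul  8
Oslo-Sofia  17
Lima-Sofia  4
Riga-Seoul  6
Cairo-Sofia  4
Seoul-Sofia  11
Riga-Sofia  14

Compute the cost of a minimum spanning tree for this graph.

Grow the tree from Lima using Prim:
Step 1: cheapest edge leaving the tree is Lima-Sofia (4); add Sofia.
Step 2: cheapest edge leaving the tree is Cairo-Sofia (4); add Cairo.
Step 3: cheapest edge leaving the tree is Cairo-Seoul (8); add Seoul.
Step 4: cheapest edge leaving the tree is Riga-Seoul (6); add Riga.
Step 5: cheapest edge leaving the tree is Oslo-Seoul (10); add Oslo.
MST edges: Lima-Sofia, Cairo-Sofia, Cairo-Seoul, Riga-Seoul, Oslo-Seoul; total weight 4+4+8+6+10 = 32.

32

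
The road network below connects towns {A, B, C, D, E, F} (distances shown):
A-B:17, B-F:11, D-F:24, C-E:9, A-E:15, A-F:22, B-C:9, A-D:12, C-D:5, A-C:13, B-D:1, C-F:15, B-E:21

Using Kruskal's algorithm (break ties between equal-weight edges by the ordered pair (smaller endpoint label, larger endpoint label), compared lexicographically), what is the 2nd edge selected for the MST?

Sort edges by weight, then run Kruskal:
B-D (1): add. Components now {A} {B,D} {C} {E} {F}
C-D (5): add. Components now {A} {B,C,D} {E} {F}
B-C (9): skip — B and C already connected.
C-E (9): add. Components now {A} {B,C,D,E} {F}
B-F (11): add. Components now {A} {B,C,D,E,F}
A-D (12): add. Components now {A,B,C,D,E,F}
The 2nd edge added is C-D.

C-D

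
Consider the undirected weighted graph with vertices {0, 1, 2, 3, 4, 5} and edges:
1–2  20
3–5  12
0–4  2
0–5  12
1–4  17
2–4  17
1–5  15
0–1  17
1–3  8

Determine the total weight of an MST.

51

Prim's algorithm from 1:
Step 1: frontier [1–3 8, 1–5 15, 0–1 17, 1–4 17, 1–2 20] → take 1–3 (8); add 3.
Step 2: frontier [1–5 15, 0–1 17, 1–4 17, 1–2 20, 3–5 12] → take 3–5 (12); add 5.
Step 3: frontier [0–1 17, 1–4 17, 1–2 20, 0–5 12] → take 0–5 (12); add 0.
Step 4: frontier [0–4 2, 1–4 17, 1–2 20] → take 0–4 (2); add 4.
Step 5: frontier [1–2 20, 2–4 17] → take 2–4 (17); add 2.
MST edges: 1–3, 3–5, 0–5, 0–4, 2–4; total weight 8+12+12+2+17 = 51.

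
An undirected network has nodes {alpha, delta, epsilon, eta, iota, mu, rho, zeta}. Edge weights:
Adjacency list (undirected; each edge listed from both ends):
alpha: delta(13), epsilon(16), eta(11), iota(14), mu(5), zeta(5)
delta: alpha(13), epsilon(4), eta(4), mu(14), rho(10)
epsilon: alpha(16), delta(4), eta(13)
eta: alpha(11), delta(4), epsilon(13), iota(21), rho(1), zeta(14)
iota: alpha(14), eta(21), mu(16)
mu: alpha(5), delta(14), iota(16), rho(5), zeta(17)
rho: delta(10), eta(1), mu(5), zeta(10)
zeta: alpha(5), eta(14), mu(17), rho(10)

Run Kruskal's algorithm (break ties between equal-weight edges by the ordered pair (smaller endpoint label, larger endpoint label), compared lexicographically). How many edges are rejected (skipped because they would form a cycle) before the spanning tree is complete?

5

Sort edges by weight, then run Kruskal:
eta—rho (1): add — endpoints in different components.
delta—epsilon (4): add — endpoints in different components.
delta—eta (4): add — endpoints in different components.
alpha—mu (5): add — endpoints in different components.
alpha—zeta (5): add — endpoints in different components.
mu—rho (5): add — endpoints in different components.
delta—rho (10): skip — rho and delta already connected.
rho—zeta (10): skip — rho and zeta already connected.
alpha—eta (11): skip — alpha and eta already connected.
alpha—delta (13): skip — alpha and delta already connected.
epsilon—eta (13): skip — epsilon and eta already connected.
alpha—iota (14): add — endpoints in different components.
Edges rejected before the tree was complete: 5.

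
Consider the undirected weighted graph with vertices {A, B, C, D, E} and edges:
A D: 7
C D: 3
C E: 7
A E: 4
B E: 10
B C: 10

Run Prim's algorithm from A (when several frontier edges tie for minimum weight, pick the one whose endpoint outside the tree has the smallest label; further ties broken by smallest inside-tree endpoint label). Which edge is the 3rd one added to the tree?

C-D

Prim's algorithm from A:
Step 1: frontier [A E 4, A D 7] → take A E (4); add E.
Step 2: frontier [A D 7, C E 7, B E 10] → take C E (7); add C.
Step 3: frontier [A D 7, C D 3, B C 10, B E 10] → take C D (3); add D.
Step 4: frontier [B C 10, B E 10] → take B C (10); add B.
The 3rd edge added is C D.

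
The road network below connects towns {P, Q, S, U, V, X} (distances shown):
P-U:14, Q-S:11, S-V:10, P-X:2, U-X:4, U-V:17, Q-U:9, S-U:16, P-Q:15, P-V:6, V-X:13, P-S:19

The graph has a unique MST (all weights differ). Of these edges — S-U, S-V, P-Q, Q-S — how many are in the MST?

Sort edges by weight, then run Kruskal:
P-X (2): add — endpoints in different components.
U-X (4): add — endpoints in different components.
P-V (6): add — endpoints in different components.
Q-U (9): add — endpoints in different components.
S-V (10): add — endpoints in different components.
MST edge set: {P-X, U-X, P-V, Q-U, S-V}.
Of the listed edges, {S-V} are in the MST → 1.

1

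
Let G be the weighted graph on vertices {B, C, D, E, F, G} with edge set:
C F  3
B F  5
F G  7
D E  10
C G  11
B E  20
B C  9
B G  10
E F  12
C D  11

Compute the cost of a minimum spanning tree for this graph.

Sort edges by weight, then run Kruskal:
C F (3): add — endpoints in different components.
B F (5): add — endpoints in different components.
F G (7): add — endpoints in different components.
B C (9): skip — B and C already connected.
B G (10): skip — B and G already connected.
D E (10): add — endpoints in different components.
C D (11): add — endpoints in different components.
MST edges: C F, B F, F G, D E, C D; total weight 3+5+7+10+11 = 36.

36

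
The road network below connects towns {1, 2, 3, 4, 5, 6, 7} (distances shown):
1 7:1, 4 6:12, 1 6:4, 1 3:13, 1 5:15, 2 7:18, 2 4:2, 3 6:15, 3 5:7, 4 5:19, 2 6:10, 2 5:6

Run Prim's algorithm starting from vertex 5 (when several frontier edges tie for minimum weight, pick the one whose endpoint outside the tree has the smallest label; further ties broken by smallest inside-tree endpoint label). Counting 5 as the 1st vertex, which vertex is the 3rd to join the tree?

4

Prim's algorithm from 5:
Step 1: cheapest edge leaving the tree is 2 5 (6); add 2.
Step 2: cheapest edge leaving the tree is 2 4 (2); add 4.
Step 3: cheapest edge leaving the tree is 3 5 (7); add 3.
Step 4: cheapest edge leaving the tree is 2 6 (10); add 6.
Step 5: cheapest edge leaving the tree is 1 6 (4); add 1.
Step 6: cheapest edge leaving the tree is 1 7 (1); add 7.
Vertex order: 5, 2, 4, 3, 6, 1, 7. The 3rd vertex is 4.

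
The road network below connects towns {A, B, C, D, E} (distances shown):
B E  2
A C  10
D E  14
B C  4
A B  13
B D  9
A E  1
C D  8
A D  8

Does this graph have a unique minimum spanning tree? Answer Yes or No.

No

Kruskal: consider edges lightest-first.
A E (1): add. Components now {A,E} {B} {C} {D}
B E (2): add. Components now {A,B,E} {C} {D}
B C (4): add. Components now {A,B,C,E} {D}
A D (8): add. Components now {A,B,C,D,E}
Non-tree edge C D has weight 8, equal to the heaviest edge on its tree cycle — swapping gives another MST of the same weight. Not unique.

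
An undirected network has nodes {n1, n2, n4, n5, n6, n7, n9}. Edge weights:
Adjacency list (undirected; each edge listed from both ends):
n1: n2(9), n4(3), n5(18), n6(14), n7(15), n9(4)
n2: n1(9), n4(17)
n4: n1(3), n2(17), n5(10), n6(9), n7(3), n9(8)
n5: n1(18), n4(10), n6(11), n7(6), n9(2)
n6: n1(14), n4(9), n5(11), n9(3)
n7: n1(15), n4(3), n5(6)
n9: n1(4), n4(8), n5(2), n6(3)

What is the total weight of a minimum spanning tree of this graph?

24

Prim, starting at n1.
Step 1: cheapest edge leaving the tree is n1 n4 (3); add n4.
Step 2: cheapest edge leaving the tree is n4 n7 (3); add n7.
Step 3: cheapest edge leaving the tree is n1 n9 (4); add n9.
Step 4: cheapest edge leaving the tree is n5 n9 (2); add n5.
Step 5: cheapest edge leaving the tree is n6 n9 (3); add n6.
Step 6: cheapest edge leaving the tree is n1 n2 (9); add n2.
MST edges: n1 n4, n4 n7, n1 n9, n5 n9, n6 n9, n1 n2; total weight 3+3+4+2+3+9 = 24.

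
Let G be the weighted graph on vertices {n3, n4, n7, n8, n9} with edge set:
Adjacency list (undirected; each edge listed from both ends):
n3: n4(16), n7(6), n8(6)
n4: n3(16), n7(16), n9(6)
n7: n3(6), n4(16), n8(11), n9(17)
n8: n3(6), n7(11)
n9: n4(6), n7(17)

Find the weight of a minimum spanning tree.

34

Kruskal: consider edges lightest-first.
n3-n7 (6): add. Components now {n4} {n9} {n3,n7} {n8}
n3-n8 (6): add. Components now {n4} {n9} {n3,n7,n8}
n4-n9 (6): add. Components now {n4,n9} {n3,n7,n8}
n7-n8 (11): skip — n7 and n8 already connected.
n3-n4 (16): add. Components now {n3,n4,n7,n8,n9}
MST edges: n3-n7, n3-n8, n4-n9, n3-n4; total weight 6+6+6+16 = 34.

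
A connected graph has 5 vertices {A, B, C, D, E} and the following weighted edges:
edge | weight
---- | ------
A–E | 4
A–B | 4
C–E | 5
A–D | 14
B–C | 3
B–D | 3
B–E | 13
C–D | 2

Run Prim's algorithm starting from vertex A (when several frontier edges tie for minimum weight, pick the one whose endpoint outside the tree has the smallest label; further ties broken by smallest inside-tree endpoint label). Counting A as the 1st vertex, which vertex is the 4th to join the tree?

D

Grow the tree from A using Prim:
Step 1: cheapest edge leaving the tree is A–B (4); add B.
Step 2: cheapest edge leaving the tree is B–C (3); add C.
Step 3: cheapest edge leaving the tree is C–D (2); add D.
Step 4: cheapest edge leaving the tree is A–E (4); add E.
Vertex order: A, B, C, D, E. The 4th vertex is D.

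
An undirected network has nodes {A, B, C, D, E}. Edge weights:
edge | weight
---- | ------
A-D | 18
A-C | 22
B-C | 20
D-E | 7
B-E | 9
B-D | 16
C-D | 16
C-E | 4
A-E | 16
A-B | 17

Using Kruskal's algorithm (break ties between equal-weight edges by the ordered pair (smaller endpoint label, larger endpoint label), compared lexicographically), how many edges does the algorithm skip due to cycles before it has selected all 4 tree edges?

Sort edges by weight, then run Kruskal:
C-E (4): add — endpoints in different components.
D-E (7): add — endpoints in different components.
B-E (9): add — endpoints in different components.
A-E (16): add — endpoints in different components.
Edges rejected before the tree was complete: 0.

0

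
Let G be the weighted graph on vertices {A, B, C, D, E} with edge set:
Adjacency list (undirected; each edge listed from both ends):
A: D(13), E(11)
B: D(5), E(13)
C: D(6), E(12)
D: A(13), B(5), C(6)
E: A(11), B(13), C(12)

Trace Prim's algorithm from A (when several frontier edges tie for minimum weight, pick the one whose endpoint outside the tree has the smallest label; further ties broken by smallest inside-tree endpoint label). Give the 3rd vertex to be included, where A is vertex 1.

C

Prim, starting at A.
Step 1: frontier [A—E 11, A—D 13] → take A—E (11); add E.
Step 2: frontier [A—D 13, C—E 12, B—E 13] → take C—E (12); add C.
Step 3: frontier [A—D 13, C—D 6, B—E 13] → take C—D (6); add D.
Step 4: frontier [B—D 5, B—E 13] → take B—D (5); add B.
Vertex order: A, E, C, D, B. The 3rd vertex is C.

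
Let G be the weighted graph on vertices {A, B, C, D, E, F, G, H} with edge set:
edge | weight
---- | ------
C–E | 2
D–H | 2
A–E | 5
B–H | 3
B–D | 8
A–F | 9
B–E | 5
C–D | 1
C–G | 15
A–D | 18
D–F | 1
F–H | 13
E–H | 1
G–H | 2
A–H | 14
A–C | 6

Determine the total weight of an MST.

15

Grow the tree from G using Prim:
Step 1: cheapest edge leaving the tree is G–H (2); add H.
Step 2: cheapest edge leaving the tree is E–H (1); add E.
Step 3: cheapest edge leaving the tree is C–E (2); add C.
Step 4: cheapest edge leaving the tree is C–D (1); add D.
Step 5: cheapest edge leaving the tree is D–F (1); add F.
Step 6: cheapest edge leaving the tree is B–H (3); add B.
Step 7: cheapest edge leaving the tree is A–E (5); add A.
MST edges: G–H, E–H, C–E, C–D, D–F, B–H, A–E; total weight 2+1+2+1+1+3+5 = 15.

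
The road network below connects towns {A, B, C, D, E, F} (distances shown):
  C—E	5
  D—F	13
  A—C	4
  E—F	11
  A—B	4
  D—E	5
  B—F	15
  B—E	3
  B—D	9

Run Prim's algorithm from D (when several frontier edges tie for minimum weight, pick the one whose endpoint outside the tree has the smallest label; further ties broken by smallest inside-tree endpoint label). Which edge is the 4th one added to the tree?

Grow the tree from D using Prim:
Step 1: cheapest edge leaving the tree is D—E (5); add E.
Step 2: cheapest edge leaving the tree is B—E (3); add B.
Step 3: cheapest edge leaving the tree is A—B (4); add A.
Step 4: cheapest edge leaving the tree is A—C (4); add C.
Step 5: cheapest edge leaving the tree is E—F (11); add F.
The 4th edge added is A—C.

A-C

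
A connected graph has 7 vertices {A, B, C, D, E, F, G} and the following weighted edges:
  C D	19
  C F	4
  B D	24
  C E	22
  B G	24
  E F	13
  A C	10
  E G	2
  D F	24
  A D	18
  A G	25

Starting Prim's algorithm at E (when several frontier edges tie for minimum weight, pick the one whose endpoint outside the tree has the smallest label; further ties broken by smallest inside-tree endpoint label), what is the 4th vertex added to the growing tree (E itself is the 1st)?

Prim's algorithm from E:
Step 1: frontier [E G 2, E F 13, C E 22] → take E G (2); add G.
Step 2: frontier [E F 13, C E 22, B G 24, A G 25] → take E F (13); add F.
Step 3: frontier [C E 22, C F 4, D F 24, B G 24, A G 25] → take C F (4); add C.
Step 4: frontier [A C 10, C D 19, D F 24, B G 24, A G 25] → take A C (10); add A.
Step 5: frontier [A D 18, C D 19, D F 24, B G 24] → take A D (18); add D.
Step 6: frontier [B D 24, B G 24] → take B D (24); add B.
Vertex order: E, G, F, C, A, D, B. The 4th vertex is C.

C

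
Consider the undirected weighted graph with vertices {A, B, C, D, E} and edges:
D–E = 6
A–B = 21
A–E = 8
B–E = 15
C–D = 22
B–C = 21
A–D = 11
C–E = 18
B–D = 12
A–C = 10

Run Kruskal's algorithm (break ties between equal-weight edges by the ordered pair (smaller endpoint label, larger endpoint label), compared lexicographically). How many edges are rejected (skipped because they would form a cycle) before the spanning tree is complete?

1

Kruskal's algorithm — process edges by increasing weight (ties by edge label):
D–E (6): add. Components now {A} {B} {C} {D,E}
A–E (8): add. Components now {A,D,E} {B} {C}
A–C (10): add. Components now {A,C,D,E} {B}
A–D (11): skip — A and D already connected.
B–D (12): add. Components now {A,B,C,D,E}
Edges rejected before the tree was complete: 1.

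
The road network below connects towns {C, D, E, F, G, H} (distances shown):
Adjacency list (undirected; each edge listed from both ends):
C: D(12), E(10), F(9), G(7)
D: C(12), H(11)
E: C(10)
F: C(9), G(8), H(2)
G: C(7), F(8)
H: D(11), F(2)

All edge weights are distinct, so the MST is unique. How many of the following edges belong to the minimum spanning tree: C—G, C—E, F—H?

Kruskal's algorithm — process edges by increasing weight (ties by edge label):
F—H (2): add. Components now {C} {D} {E} {F,H} {G}
C—G (7): add. Components now {C,G} {D} {E} {F,H}
F—G (8): add. Components now {C,F,G,H} {D} {E}
C—F (9): skip — C and F already connected.
C—E (10): add. Components now {C,E,F,G,H} {D}
D—H (11): add. Components now {C,D,E,F,G,H}
MST edge set: {F—H, C—G, F—G, C—E, D—H}.
Of the listed edges, {C—G, C—E, F—H} are in the MST → 3.

3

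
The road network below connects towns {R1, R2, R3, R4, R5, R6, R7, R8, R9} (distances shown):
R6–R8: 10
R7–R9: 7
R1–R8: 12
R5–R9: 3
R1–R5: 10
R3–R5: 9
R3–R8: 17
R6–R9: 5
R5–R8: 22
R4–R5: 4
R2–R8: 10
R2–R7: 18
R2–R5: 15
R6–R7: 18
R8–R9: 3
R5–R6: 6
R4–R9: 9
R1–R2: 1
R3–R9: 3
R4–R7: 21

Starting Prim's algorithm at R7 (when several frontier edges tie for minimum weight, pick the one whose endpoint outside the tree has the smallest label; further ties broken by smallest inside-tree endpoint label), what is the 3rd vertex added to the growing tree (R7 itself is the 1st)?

R3

Grow the tree from R7 using Prim:
Step 1: cheapest edge leaving the tree is R7–R9 (7); add R9.
Step 2: cheapest edge leaving the tree is R3–R9 (3); add R3.
Step 3: cheapest edge leaving the tree is R5–R9 (3); add R5.
Step 4: cheapest edge leaving the tree is R8–R9 (3); add R8.
Step 5: cheapest edge leaving the tree is R4–R5 (4); add R4.
Step 6: cheapest edge leaving the tree is R6–R9 (5); add R6.
Step 7: cheapest edge leaving the tree is R1–R5 (10); add R1.
Step 8: cheapest edge leaving the tree is R1–R2 (1); add R2.
Vertex order: R7, R9, R3, R5, R8, R4, R6, R1, R2. The 3rd vertex is R3.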